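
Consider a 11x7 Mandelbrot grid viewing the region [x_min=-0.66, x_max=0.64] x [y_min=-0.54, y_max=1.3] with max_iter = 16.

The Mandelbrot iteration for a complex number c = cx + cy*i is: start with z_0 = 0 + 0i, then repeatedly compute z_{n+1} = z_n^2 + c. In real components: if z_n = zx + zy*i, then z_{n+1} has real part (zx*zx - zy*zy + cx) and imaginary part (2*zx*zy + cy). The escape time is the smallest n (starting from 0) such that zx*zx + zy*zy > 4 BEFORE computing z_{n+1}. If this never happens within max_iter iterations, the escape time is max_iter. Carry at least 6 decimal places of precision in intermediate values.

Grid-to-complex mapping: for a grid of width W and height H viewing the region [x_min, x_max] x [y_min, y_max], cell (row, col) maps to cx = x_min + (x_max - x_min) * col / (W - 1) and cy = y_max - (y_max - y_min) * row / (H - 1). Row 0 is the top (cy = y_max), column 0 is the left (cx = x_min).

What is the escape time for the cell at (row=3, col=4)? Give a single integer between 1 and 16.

z_0 = 0 + 0i, c = -0.1400 + 0.3800i
Iter 1: z = -0.1400 + 0.3800i, |z|^2 = 0.1640
Iter 2: z = -0.2648 + 0.2736i, |z|^2 = 0.1450
Iter 3: z = -0.1447 + 0.2351i, |z|^2 = 0.0762
Iter 4: z = -0.1743 + 0.3119i, |z|^2 = 0.1277
Iter 5: z = -0.2069 + 0.2712i, |z|^2 = 0.1164
Iter 6: z = -0.1708 + 0.2677i, |z|^2 = 0.1008
Iter 7: z = -0.1825 + 0.2886i, |z|^2 = 0.1166
Iter 8: z = -0.1899 + 0.2747i, |z|^2 = 0.1115
Iter 9: z = -0.1794 + 0.2757i, |z|^2 = 0.1082
Iter 10: z = -0.1838 + 0.2811i, |z|^2 = 0.1128
Iter 11: z = -0.1852 + 0.2767i, |z|^2 = 0.1108
Iter 12: z = -0.1822 + 0.2775i, |z|^2 = 0.1102
Iter 13: z = -0.1838 + 0.2789i, |z|^2 = 0.1115
Iter 14: z = -0.1840 + 0.2775i, |z|^2 = 0.1108
Iter 15: z = -0.1831 + 0.2779i, |z|^2 = 0.1108

Answer: 16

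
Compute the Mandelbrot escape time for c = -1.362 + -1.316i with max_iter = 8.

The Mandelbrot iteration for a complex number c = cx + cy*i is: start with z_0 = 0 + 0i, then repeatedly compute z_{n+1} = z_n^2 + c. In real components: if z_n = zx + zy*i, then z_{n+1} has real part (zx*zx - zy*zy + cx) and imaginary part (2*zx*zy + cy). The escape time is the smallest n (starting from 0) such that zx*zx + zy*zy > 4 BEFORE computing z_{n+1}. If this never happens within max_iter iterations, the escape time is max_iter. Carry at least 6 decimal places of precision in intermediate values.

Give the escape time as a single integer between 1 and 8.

Answer: 2

Derivation:
z_0 = 0 + 0i, c = -1.3620 + -1.3160i
Iter 1: z = -1.3620 + -1.3160i, |z|^2 = 3.5869
Iter 2: z = -1.2388 + 2.2688i, |z|^2 = 6.6820
Escaped at iteration 2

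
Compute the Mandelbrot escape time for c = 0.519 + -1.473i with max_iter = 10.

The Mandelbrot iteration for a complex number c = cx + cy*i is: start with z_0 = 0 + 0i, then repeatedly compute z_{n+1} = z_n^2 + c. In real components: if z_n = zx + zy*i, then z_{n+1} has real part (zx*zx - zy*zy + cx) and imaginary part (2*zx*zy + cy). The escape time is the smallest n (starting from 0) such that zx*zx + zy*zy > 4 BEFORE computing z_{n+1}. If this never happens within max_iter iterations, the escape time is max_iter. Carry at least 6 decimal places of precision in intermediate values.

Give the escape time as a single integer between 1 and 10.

z_0 = 0 + 0i, c = 0.5190 + -1.4730i
Iter 1: z = 0.5190 + -1.4730i, |z|^2 = 2.4391
Iter 2: z = -1.3814 + -3.0020i, |z|^2 = 10.9200
Escaped at iteration 2

Answer: 2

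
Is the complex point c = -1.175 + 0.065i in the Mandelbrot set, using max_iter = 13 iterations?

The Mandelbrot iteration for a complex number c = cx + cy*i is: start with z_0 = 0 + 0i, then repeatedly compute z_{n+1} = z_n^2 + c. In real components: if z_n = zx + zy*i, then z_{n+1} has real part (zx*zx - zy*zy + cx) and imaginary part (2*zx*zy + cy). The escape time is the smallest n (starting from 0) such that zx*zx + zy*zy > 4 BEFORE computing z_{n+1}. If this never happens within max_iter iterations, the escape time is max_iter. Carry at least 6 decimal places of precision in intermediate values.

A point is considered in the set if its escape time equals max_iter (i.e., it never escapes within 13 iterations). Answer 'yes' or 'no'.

z_0 = 0 + 0i, c = -1.1750 + 0.0650i
Iter 1: z = -1.1750 + 0.0650i, |z|^2 = 1.3849
Iter 2: z = 0.2014 + -0.0878i, |z|^2 = 0.0483
Iter 3: z = -1.1421 + 0.0297i, |z|^2 = 1.3054
Iter 4: z = 0.1286 + -0.0027i, |z|^2 = 0.0165
Iter 5: z = -1.1585 + 0.0643i, |z|^2 = 1.3462
Iter 6: z = 0.1629 + -0.0840i, |z|^2 = 0.0336
Iter 7: z = -1.1555 + 0.0376i, |z|^2 = 1.3366
Iter 8: z = 0.1588 + -0.0220i, |z|^2 = 0.0257
Iter 9: z = -1.1503 + 0.0580i, |z|^2 = 1.3265
Iter 10: z = 0.1448 + -0.0685i, |z|^2 = 0.0256
Iter 11: z = -1.1587 + 0.0452i, |z|^2 = 1.3447
Iter 12: z = 0.1656 + -0.0397i, |z|^2 = 0.0290
Did not escape in 13 iterations → in set

Answer: yes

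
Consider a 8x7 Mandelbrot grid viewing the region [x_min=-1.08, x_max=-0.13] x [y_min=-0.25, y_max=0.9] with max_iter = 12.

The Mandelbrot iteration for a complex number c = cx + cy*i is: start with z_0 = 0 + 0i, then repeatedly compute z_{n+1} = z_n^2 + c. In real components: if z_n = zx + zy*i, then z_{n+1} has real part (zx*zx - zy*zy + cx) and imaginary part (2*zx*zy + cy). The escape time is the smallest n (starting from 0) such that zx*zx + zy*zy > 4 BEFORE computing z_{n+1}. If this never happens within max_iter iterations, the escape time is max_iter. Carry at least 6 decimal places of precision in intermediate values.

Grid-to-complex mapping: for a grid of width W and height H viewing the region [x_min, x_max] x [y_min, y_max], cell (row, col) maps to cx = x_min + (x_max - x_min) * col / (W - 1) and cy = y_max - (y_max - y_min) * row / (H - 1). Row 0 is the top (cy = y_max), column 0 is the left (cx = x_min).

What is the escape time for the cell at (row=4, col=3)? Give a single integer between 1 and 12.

z_0 = 0 + 0i, c = -0.6729 + 0.1333i
Iter 1: z = -0.6729 + 0.1333i, |z|^2 = 0.4705
Iter 2: z = -0.2379 + -0.0461i, |z|^2 = 0.0587
Iter 3: z = -0.6184 + 0.1553i, |z|^2 = 0.4065
Iter 4: z = -0.3146 + -0.0587i, |z|^2 = 0.1024
Iter 5: z = -0.5774 + 0.1703i, |z|^2 = 0.3623
Iter 6: z = -0.3685 + -0.0633i, |z|^2 = 0.1398
Iter 7: z = -0.5411 + 0.1800i, |z|^2 = 0.3251
Iter 8: z = -0.4125 + -0.0614i, |z|^2 = 0.1739
Iter 9: z = -0.5065 + 0.1840i, |z|^2 = 0.2904
Iter 10: z = -0.4502 + -0.0530i, |z|^2 = 0.2055
Iter 11: z = -0.4730 + 0.1811i, |z|^2 = 0.2565

Answer: 12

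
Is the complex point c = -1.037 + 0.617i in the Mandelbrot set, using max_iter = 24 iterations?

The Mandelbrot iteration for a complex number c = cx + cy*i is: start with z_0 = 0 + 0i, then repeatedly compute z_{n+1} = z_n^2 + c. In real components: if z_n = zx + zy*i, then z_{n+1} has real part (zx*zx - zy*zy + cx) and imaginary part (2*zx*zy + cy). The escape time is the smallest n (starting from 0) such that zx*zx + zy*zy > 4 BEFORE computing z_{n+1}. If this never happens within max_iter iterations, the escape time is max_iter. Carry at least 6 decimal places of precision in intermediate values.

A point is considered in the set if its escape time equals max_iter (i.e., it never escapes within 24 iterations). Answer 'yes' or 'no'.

z_0 = 0 + 0i, c = -1.0370 + 0.6170i
Iter 1: z = -1.0370 + 0.6170i, |z|^2 = 1.4561
Iter 2: z = -0.3423 + -0.6627i, |z|^2 = 0.5563
Iter 3: z = -1.3589 + 1.0707i, |z|^2 = 2.9931
Iter 4: z = -0.3367 + -2.2930i, |z|^2 = 5.3711
Escaped at iteration 4

Answer: no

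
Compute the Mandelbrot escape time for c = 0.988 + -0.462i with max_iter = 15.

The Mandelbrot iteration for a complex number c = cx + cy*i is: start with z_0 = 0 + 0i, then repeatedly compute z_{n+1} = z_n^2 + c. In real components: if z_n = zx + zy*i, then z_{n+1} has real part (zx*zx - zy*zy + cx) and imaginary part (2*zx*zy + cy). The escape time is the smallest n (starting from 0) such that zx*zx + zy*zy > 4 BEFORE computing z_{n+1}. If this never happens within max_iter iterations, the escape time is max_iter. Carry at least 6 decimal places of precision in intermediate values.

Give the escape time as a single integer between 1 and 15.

Answer: 2

Derivation:
z_0 = 0 + 0i, c = 0.9880 + -0.4620i
Iter 1: z = 0.9880 + -0.4620i, |z|^2 = 1.1896
Iter 2: z = 1.7507 + -1.3749i, |z|^2 = 4.9553
Escaped at iteration 2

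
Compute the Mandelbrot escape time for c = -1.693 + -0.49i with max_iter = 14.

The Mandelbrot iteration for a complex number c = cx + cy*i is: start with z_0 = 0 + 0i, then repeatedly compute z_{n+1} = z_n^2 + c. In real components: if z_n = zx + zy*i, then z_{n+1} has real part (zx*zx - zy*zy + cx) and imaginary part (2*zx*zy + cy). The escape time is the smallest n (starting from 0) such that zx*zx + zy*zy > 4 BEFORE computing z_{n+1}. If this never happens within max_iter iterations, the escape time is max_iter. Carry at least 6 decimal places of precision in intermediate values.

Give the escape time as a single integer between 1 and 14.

Answer: 3

Derivation:
z_0 = 0 + 0i, c = -1.6930 + -0.4900i
Iter 1: z = -1.6930 + -0.4900i, |z|^2 = 3.1063
Iter 2: z = 0.9331 + 1.1691i, |z|^2 = 2.2377
Iter 3: z = -2.1891 + 1.6920i, |z|^2 = 7.6550
Escaped at iteration 3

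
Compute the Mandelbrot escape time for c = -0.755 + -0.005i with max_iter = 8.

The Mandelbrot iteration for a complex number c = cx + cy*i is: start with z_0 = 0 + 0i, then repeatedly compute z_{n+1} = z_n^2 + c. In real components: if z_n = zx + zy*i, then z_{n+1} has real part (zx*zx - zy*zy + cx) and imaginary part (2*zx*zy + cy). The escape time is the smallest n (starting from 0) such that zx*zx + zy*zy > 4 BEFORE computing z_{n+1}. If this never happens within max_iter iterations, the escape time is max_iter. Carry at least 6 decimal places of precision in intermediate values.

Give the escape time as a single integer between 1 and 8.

z_0 = 0 + 0i, c = -0.7550 + -0.0050i
Iter 1: z = -0.7550 + -0.0050i, |z|^2 = 0.5701
Iter 2: z = -0.1850 + 0.0026i, |z|^2 = 0.0342
Iter 3: z = -0.7208 + -0.0059i, |z|^2 = 0.5196
Iter 4: z = -0.2355 + 0.0036i, |z|^2 = 0.0555
Iter 5: z = -0.6995 + -0.0067i, |z|^2 = 0.4894
Iter 6: z = -0.2657 + 0.0043i, |z|^2 = 0.0706
Iter 7: z = -0.6844 + -0.0073i, |z|^2 = 0.4685

Answer: 8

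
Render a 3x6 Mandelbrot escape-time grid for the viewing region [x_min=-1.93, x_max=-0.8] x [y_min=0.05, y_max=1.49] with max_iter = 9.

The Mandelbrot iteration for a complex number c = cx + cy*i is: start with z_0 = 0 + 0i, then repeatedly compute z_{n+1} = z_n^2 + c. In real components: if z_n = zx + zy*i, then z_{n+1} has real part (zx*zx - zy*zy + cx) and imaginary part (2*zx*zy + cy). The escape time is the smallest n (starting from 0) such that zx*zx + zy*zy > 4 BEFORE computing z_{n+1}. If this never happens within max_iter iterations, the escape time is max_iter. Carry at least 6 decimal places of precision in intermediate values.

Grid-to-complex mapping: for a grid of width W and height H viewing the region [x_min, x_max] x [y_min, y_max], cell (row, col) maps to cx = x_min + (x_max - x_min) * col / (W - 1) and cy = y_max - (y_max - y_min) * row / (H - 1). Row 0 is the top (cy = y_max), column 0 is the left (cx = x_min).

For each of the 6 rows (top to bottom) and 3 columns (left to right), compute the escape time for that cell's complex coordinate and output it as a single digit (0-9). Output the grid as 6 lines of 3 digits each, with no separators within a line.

Answer: 112
123
133
135
369
599

Derivation:
(row=0, col=0): c = -1.9300 + 1.4900i → escape time 1
(row=0, col=1): c = -1.3650 + 1.4900i → escape time 1
(row=0, col=2): c = -0.8000 + 1.4900i → escape time 2
(row=1, col=0): c = -1.9300 + 1.2020i → escape time 1
(row=1, col=1): c = -1.3650 + 1.2020i → escape time 2
(row=1, col=2): c = -0.8000 + 1.2020i → escape time 3
(row=2, col=0): c = -1.9300 + 0.9140i → escape time 1
(row=2, col=1): c = -1.3650 + 0.9140i → escape time 3
(row=2, col=2): c = -0.8000 + 0.9140i → escape time 3
(row=3, col=0): c = -1.9300 + 0.6260i → escape time 1
(row=3, col=1): c = -1.3650 + 0.6260i → escape time 3
(row=3, col=2): c = -0.8000 + 0.6260i → escape time 5
(row=4, col=0): c = -1.9300 + 0.3380i → escape time 3
(row=4, col=1): c = -1.3650 + 0.3380i → escape time 6
(row=4, col=2): c = -0.8000 + 0.3380i → escape time 9
(row=5, col=0): c = -1.9300 + 0.0500i → escape time 5
(row=5, col=1): c = -1.3650 + 0.0500i → escape time 9
(row=5, col=2): c = -0.8000 + 0.0500i → escape time 9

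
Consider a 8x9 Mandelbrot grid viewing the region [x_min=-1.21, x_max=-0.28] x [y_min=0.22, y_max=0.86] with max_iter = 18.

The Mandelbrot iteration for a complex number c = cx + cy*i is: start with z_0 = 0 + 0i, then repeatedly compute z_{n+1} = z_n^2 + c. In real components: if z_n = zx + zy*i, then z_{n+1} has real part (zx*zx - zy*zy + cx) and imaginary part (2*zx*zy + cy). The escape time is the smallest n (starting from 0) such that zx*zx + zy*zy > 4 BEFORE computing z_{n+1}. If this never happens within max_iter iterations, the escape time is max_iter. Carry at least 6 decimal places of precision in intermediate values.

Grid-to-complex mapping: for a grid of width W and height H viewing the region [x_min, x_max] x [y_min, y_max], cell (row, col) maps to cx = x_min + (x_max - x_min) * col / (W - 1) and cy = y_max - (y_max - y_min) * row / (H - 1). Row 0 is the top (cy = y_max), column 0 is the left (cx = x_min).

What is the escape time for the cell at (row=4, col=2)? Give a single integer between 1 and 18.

z_0 = 0 + 0i, c = -0.9443 + 0.5400i
Iter 1: z = -0.9443 + 0.5400i, |z|^2 = 1.1833
Iter 2: z = -0.3442 + -0.4798i, |z|^2 = 0.3487
Iter 3: z = -1.0560 + 0.8703i, |z|^2 = 1.8727
Iter 4: z = -0.5865 + -1.2982i, |z|^2 = 2.0293
Iter 5: z = -2.2856 + 2.0629i, |z|^2 = 9.4792
Escaped at iteration 5

Answer: 5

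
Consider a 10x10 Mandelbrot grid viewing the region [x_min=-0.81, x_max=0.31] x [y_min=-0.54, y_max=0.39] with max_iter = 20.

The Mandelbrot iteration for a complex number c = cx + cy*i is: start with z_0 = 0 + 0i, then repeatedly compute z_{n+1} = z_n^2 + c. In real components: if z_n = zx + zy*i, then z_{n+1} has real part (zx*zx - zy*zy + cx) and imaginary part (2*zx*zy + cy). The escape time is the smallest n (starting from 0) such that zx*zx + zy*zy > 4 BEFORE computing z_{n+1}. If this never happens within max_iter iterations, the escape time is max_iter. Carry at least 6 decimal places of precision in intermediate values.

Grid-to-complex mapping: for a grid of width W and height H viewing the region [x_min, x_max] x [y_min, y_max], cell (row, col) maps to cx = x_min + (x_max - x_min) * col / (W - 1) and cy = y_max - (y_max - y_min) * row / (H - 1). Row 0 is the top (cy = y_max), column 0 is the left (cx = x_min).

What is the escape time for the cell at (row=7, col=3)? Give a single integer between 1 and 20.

z_0 = 0 + 0i, c = -0.4367 + -0.3333i
Iter 1: z = -0.4367 + -0.3333i, |z|^2 = 0.3018
Iter 2: z = -0.3571 + -0.0422i, |z|^2 = 0.1293
Iter 3: z = -0.3109 + -0.3032i, |z|^2 = 0.1886
Iter 4: z = -0.4319 + -0.1448i, |z|^2 = 0.2075
Iter 5: z = -0.2711 + -0.2083i, |z|^2 = 0.1169
Iter 6: z = -0.4065 + -0.2204i, |z|^2 = 0.2139
Iter 7: z = -0.3200 + -0.1541i, |z|^2 = 0.1261
Iter 8: z = -0.3580 + -0.2347i, |z|^2 = 0.1833
Iter 9: z = -0.3636 + -0.1653i, |z|^2 = 0.1595
Iter 10: z = -0.3318 + -0.2132i, |z|^2 = 0.1555
Iter 11: z = -0.3720 + -0.1919i, |z|^2 = 0.1752
Iter 12: z = -0.3351 + -0.1906i, |z|^2 = 0.1486
Iter 13: z = -0.3607 + -0.2056i, |z|^2 = 0.1724
Iter 14: z = -0.3488 + -0.1850i, |z|^2 = 0.1559
Iter 15: z = -0.3492 + -0.2043i, |z|^2 = 0.1637
Iter 16: z = -0.3564 + -0.1907i, |z|^2 = 0.1634
Iter 17: z = -0.3460 + -0.1974i, |z|^2 = 0.1587
Iter 18: z = -0.3559 + -0.1967i, |z|^2 = 0.1654
Iter 19: z = -0.3487 + -0.1933i, |z|^2 = 0.1589

Answer: 20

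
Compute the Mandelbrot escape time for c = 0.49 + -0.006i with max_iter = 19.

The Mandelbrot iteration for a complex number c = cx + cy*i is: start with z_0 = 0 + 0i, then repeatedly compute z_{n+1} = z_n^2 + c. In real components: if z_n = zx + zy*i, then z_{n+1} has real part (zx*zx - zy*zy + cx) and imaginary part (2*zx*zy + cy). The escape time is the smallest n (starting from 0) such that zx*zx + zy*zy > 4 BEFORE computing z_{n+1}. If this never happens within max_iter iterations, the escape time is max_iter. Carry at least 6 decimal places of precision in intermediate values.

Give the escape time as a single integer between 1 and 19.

Answer: 5

Derivation:
z_0 = 0 + 0i, c = 0.4900 + -0.0060i
Iter 1: z = 0.4900 + -0.0060i, |z|^2 = 0.2401
Iter 2: z = 0.7301 + -0.0119i, |z|^2 = 0.5331
Iter 3: z = 1.0229 + -0.0233i, |z|^2 = 1.0468
Iter 4: z = 1.5357 + -0.0538i, |z|^2 = 2.3612
Iter 5: z = 2.8454 + -0.1711i, |z|^2 = 8.1257
Escaped at iteration 5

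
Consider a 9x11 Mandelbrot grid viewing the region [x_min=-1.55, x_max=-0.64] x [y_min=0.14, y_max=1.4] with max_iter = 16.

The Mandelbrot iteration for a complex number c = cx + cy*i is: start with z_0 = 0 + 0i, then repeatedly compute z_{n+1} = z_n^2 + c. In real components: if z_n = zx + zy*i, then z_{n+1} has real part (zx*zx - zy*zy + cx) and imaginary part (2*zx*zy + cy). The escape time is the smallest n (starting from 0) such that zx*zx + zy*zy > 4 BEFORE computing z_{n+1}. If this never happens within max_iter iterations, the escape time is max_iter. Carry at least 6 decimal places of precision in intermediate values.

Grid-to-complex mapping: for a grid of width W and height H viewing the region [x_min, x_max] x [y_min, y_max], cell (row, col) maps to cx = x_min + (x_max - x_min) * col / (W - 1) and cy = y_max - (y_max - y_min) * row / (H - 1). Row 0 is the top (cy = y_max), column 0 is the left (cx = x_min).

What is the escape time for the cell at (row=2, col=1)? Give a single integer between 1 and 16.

Answer: 2

Derivation:
z_0 = 0 + 0i, c = -1.4363 + 1.1480i
Iter 1: z = -1.4363 + 1.1480i, |z|^2 = 3.3807
Iter 2: z = -0.6913 + -2.1496i, |z|^2 = 5.0989
Escaped at iteration 2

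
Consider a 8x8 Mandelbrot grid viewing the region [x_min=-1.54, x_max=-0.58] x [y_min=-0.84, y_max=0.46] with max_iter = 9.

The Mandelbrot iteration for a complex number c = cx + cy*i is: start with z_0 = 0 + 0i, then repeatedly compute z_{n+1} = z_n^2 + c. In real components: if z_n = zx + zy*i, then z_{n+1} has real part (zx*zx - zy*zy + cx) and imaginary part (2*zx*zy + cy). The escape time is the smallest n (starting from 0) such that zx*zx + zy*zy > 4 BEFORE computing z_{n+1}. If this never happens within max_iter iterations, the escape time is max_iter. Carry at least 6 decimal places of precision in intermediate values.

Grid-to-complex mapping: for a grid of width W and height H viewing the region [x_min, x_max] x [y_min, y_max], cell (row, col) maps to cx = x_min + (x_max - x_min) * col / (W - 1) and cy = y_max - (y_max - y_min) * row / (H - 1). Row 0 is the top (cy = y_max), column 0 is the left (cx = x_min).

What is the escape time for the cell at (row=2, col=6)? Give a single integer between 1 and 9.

Answer: 9

Derivation:
z_0 = 0 + 0i, c = -0.7171 + 0.0886i
Iter 1: z = -0.7171 + 0.0886i, |z|^2 = 0.5221
Iter 2: z = -0.2107 + -0.0385i, |z|^2 = 0.0459
Iter 3: z = -0.6742 + 0.1048i, |z|^2 = 0.4656
Iter 4: z = -0.2735 + -0.0527i, |z|^2 = 0.0776
Iter 5: z = -0.6451 + 0.1174i, |z|^2 = 0.4299
Iter 6: z = -0.3148 + -0.0629i, |z|^2 = 0.1030
Iter 7: z = -0.6220 + 0.1282i, |z|^2 = 0.4033
Iter 8: z = -0.3467 + -0.0709i, |z|^2 = 0.1252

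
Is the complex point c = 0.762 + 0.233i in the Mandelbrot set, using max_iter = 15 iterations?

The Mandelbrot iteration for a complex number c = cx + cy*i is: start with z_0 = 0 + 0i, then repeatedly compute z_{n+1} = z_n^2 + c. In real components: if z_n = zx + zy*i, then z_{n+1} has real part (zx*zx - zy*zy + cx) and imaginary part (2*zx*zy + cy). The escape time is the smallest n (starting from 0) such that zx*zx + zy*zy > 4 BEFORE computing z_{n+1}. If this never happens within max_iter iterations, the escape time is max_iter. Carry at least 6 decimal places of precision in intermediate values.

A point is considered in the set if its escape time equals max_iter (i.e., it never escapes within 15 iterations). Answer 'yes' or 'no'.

Answer: no

Derivation:
z_0 = 0 + 0i, c = 0.7620 + 0.2330i
Iter 1: z = 0.7620 + 0.2330i, |z|^2 = 0.6349
Iter 2: z = 1.2884 + 0.5881i, |z|^2 = 2.0057
Iter 3: z = 2.0760 + 1.7483i, |z|^2 = 7.3665
Escaped at iteration 3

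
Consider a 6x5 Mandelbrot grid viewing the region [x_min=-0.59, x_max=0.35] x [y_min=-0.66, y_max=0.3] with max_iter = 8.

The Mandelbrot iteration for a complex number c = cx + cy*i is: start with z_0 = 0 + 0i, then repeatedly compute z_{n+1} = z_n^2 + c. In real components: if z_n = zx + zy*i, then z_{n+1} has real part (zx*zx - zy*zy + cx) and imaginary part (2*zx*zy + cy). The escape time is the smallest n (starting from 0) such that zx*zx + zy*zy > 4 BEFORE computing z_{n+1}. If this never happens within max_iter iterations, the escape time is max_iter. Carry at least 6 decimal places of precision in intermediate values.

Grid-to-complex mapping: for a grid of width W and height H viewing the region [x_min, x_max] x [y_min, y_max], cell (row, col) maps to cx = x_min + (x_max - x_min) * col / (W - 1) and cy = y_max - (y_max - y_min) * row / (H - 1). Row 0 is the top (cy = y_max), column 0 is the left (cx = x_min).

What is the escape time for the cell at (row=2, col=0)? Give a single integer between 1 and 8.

z_0 = 0 + 0i, c = -0.5900 + -0.1800i
Iter 1: z = -0.5900 + -0.1800i, |z|^2 = 0.3805
Iter 2: z = -0.2743 + 0.0324i, |z|^2 = 0.0763
Iter 3: z = -0.5158 + -0.1978i, |z|^2 = 0.3052
Iter 4: z = -0.3631 + 0.0240i, |z|^2 = 0.1324
Iter 5: z = -0.4588 + -0.1974i, |z|^2 = 0.2495
Iter 6: z = -0.4185 + 0.0012i, |z|^2 = 0.1752
Iter 7: z = -0.4148 + -0.1810i, |z|^2 = 0.2048

Answer: 8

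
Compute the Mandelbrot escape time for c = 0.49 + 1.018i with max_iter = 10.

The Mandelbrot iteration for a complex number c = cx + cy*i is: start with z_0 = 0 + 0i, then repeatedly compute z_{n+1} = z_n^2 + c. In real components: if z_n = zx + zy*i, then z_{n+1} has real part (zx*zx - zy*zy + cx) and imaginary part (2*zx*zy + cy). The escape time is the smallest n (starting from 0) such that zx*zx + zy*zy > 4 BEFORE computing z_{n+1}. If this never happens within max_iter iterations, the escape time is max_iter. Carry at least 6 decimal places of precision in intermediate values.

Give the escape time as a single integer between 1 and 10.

z_0 = 0 + 0i, c = 0.4900 + 1.0180i
Iter 1: z = 0.4900 + 1.0180i, |z|^2 = 1.2764
Iter 2: z = -0.3062 + 2.0156i, |z|^2 = 4.1566
Escaped at iteration 2

Answer: 2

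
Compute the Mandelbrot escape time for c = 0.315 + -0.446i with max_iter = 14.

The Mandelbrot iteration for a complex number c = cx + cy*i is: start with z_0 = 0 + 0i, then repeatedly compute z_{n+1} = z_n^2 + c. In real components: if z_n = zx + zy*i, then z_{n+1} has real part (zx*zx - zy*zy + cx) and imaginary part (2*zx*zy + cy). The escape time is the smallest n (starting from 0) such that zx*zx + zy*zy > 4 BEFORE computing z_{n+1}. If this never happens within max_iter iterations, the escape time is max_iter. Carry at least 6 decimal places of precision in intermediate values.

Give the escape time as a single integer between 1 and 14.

Answer: 14

Derivation:
z_0 = 0 + 0i, c = 0.3150 + -0.4460i
Iter 1: z = 0.3150 + -0.4460i, |z|^2 = 0.2981
Iter 2: z = 0.2153 + -0.7270i, |z|^2 = 0.5749
Iter 3: z = -0.1671 + -0.7591i, |z|^2 = 0.6041
Iter 4: z = -0.2332 + -0.1923i, |z|^2 = 0.0914
Iter 5: z = 0.3324 + -0.3563i, |z|^2 = 0.2375
Iter 6: z = 0.2985 + -0.6829i, |z|^2 = 0.5555
Iter 7: z = -0.0622 + -0.8538i, |z|^2 = 0.7328
Iter 8: z = -0.4100 + -0.3397i, |z|^2 = 0.2835
Iter 9: z = 0.3677 + -0.1674i, |z|^2 = 0.1632
Iter 10: z = 0.4222 + -0.5691i, |z|^2 = 0.5021
Iter 11: z = 0.1694 + -0.9265i, |z|^2 = 0.8871
Iter 12: z = -0.5147 + -0.7598i, |z|^2 = 0.8423
Iter 13: z = 0.0026 + 0.3362i, |z|^2 = 0.1131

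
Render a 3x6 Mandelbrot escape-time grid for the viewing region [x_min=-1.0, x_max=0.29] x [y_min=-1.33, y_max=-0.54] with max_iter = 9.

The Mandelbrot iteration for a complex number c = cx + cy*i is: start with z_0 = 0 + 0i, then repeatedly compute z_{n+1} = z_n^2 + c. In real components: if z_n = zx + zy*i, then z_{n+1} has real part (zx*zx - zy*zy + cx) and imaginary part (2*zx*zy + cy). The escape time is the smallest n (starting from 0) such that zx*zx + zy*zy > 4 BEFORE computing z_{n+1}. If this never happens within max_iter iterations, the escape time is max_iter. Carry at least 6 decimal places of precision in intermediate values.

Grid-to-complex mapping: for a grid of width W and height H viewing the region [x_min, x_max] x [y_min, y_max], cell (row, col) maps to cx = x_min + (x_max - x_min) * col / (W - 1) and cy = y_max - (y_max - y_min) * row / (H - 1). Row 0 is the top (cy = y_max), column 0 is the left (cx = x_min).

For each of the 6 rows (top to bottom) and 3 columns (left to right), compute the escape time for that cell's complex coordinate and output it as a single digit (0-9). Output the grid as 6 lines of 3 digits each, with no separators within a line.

(row=0, col=0): c = -1.0000 + -0.5400i → escape time 5
(row=0, col=1): c = -0.3550 + -0.5400i → escape time 9
(row=0, col=2): c = 0.2900 + -0.5400i → escape time 9
(row=1, col=0): c = -1.0000 + -0.6980i → escape time 4
(row=1, col=1): c = -0.3550 + -0.6980i → escape time 9
(row=1, col=2): c = 0.2900 + -0.6980i → escape time 6
(row=2, col=0): c = -1.0000 + -0.8560i → escape time 3
(row=2, col=1): c = -0.3550 + -0.8560i → escape time 6
(row=2, col=2): c = 0.2900 + -0.8560i → escape time 4
(row=3, col=0): c = -1.0000 + -1.0140i → escape time 3
(row=3, col=1): c = -0.3550 + -1.0140i → escape time 5
(row=3, col=2): c = 0.2900 + -1.0140i → escape time 3
(row=4, col=0): c = -1.0000 + -1.1720i → escape time 3
(row=4, col=1): c = -0.3550 + -1.1720i → escape time 3
(row=4, col=2): c = 0.2900 + -1.1720i → escape time 2
(row=5, col=0): c = -1.0000 + -1.3300i → escape time 2
(row=5, col=1): c = -0.3550 + -1.3300i → escape time 2
(row=5, col=2): c = 0.2900 + -1.3300i → escape time 2

Answer: 599
496
364
353
332
222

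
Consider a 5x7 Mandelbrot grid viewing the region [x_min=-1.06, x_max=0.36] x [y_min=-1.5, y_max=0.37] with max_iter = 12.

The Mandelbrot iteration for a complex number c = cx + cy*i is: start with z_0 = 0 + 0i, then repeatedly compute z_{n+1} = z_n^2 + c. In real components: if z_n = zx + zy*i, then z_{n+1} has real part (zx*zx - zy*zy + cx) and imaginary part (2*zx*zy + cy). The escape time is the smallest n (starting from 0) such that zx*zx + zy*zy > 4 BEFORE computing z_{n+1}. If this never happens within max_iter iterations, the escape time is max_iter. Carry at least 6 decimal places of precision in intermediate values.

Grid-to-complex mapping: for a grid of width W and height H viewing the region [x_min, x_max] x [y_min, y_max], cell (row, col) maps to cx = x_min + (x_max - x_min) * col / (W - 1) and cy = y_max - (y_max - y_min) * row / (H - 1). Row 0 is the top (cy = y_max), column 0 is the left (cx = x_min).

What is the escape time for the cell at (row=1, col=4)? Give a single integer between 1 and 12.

z_0 = 0 + 0i, c = 0.3600 + 0.0583i
Iter 1: z = 0.3600 + 0.0583i, |z|^2 = 0.1330
Iter 2: z = 0.4862 + 0.1003i, |z|^2 = 0.2465
Iter 3: z = 0.5863 + 0.1559i, |z|^2 = 0.3681
Iter 4: z = 0.6795 + 0.2411i, |z|^2 = 0.5198
Iter 5: z = 0.7635 + 0.3860i, |z|^2 = 0.7320
Iter 6: z = 0.7940 + 0.6478i, |z|^2 = 1.0500
Iter 7: z = 0.5707 + 1.0870i, |z|^2 = 1.5073
Iter 8: z = -0.4959 + 1.2990i, |z|^2 = 1.9334
Iter 9: z = -1.0815 + -1.2301i, |z|^2 = 2.6828
Iter 10: z = 0.0164 + 2.7190i, |z|^2 = 7.3933
Escaped at iteration 10

Answer: 10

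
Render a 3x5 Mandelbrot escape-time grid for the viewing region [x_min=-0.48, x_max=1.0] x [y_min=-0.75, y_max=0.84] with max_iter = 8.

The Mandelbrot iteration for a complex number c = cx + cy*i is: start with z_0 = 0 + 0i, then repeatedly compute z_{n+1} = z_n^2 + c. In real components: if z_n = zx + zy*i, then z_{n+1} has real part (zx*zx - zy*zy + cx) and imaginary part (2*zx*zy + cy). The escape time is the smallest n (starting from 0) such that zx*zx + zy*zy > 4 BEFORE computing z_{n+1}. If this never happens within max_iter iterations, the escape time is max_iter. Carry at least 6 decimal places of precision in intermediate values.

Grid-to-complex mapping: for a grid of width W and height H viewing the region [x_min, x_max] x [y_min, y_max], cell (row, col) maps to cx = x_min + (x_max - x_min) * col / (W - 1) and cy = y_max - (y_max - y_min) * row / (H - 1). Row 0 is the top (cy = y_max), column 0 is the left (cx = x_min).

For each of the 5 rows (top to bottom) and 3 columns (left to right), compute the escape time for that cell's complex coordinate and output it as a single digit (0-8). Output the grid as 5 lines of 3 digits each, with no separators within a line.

Answer: 542
882
882
882
652

Derivation:
(row=0, col=0): c = -0.4800 + 0.8400i → escape time 5
(row=0, col=1): c = 0.2600 + 0.8400i → escape time 4
(row=0, col=2): c = 1.0000 + 0.8400i → escape time 2
(row=1, col=0): c = -0.4800 + 0.4425i → escape time 8
(row=1, col=1): c = 0.2600 + 0.4425i → escape time 8
(row=1, col=2): c = 1.0000 + 0.4425i → escape time 2
(row=2, col=0): c = -0.4800 + 0.0450i → escape time 8
(row=2, col=1): c = 0.2600 + 0.0450i → escape time 8
(row=2, col=2): c = 1.0000 + 0.0450i → escape time 2
(row=3, col=0): c = -0.4800 + -0.3525i → escape time 8
(row=3, col=1): c = 0.2600 + -0.3525i → escape time 8
(row=3, col=2): c = 1.0000 + -0.3525i → escape time 2
(row=4, col=0): c = -0.4800 + -0.7500i → escape time 6
(row=4, col=1): c = 0.2600 + -0.7500i → escape time 5
(row=4, col=2): c = 1.0000 + -0.7500i → escape time 2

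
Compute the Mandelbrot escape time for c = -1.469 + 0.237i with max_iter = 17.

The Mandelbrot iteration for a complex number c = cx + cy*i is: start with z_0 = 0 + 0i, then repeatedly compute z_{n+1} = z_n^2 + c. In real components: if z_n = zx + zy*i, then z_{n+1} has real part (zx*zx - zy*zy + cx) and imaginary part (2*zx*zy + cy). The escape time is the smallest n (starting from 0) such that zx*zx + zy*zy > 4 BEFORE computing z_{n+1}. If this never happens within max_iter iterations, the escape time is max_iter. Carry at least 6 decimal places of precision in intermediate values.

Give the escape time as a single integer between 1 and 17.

z_0 = 0 + 0i, c = -1.4690 + 0.2370i
Iter 1: z = -1.4690 + 0.2370i, |z|^2 = 2.2141
Iter 2: z = 0.6328 + -0.4593i, |z|^2 = 0.6114
Iter 3: z = -1.2795 + -0.3443i, |z|^2 = 1.7557
Iter 4: z = 0.0497 + 1.1181i, |z|^2 = 1.2525
Iter 5: z = -2.7166 + 0.3481i, |z|^2 = 7.5011
Escaped at iteration 5

Answer: 5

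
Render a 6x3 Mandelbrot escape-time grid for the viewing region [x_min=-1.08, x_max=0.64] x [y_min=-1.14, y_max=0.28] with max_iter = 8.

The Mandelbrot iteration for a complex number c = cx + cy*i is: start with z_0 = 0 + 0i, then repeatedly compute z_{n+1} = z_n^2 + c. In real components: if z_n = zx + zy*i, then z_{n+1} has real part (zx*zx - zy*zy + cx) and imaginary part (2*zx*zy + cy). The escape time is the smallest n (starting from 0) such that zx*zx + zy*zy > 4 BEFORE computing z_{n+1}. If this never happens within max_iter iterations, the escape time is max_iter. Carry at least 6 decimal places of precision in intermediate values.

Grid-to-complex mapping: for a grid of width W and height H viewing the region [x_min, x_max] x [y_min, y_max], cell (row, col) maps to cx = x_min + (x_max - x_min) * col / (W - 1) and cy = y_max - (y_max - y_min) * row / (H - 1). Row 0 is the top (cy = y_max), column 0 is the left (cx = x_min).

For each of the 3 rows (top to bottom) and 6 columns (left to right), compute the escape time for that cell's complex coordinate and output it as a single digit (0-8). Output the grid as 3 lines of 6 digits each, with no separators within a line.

(row=0, col=0): c = -1.0800 + 0.2800i → escape time 8
(row=0, col=1): c = -0.7360 + 0.2800i → escape time 8
(row=0, col=2): c = -0.3920 + 0.2800i → escape time 8
(row=0, col=3): c = -0.0480 + 0.2800i → escape time 8
(row=0, col=4): c = 0.2960 + 0.2800i → escape time 8
(row=0, col=5): c = 0.6400 + 0.2800i → escape time 4
(row=1, col=0): c = -1.0800 + -0.4300i → escape time 6
(row=1, col=1): c = -0.7360 + -0.4300i → escape time 8
(row=1, col=2): c = -0.3920 + -0.4300i → escape time 8
(row=1, col=3): c = -0.0480 + -0.4300i → escape time 8
(row=1, col=4): c = 0.2960 + -0.4300i → escape time 8
(row=1, col=5): c = 0.6400 + -0.4300i → escape time 3
(row=2, col=0): c = -1.0800 + -1.1400i → escape time 3
(row=2, col=1): c = -0.7360 + -1.1400i → escape time 3
(row=2, col=2): c = -0.3920 + -1.1400i → escape time 4
(row=2, col=3): c = -0.0480 + -1.1400i → escape time 4
(row=2, col=4): c = 0.2960 + -1.1400i → escape time 2
(row=2, col=5): c = 0.6400 + -1.1400i → escape time 2

Answer: 888884
688883
334422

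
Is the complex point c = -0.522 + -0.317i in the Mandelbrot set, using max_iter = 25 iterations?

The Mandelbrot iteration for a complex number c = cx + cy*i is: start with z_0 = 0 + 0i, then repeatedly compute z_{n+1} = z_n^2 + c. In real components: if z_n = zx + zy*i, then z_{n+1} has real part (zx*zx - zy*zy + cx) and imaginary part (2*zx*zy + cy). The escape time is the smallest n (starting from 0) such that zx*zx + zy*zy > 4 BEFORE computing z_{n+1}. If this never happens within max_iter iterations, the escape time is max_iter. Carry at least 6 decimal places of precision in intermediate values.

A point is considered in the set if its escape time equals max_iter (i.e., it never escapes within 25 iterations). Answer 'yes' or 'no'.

z_0 = 0 + 0i, c = -0.5220 + -0.3170i
Iter 1: z = -0.5220 + -0.3170i, |z|^2 = 0.3730
Iter 2: z = -0.3500 + 0.0139i, |z|^2 = 0.1227
Iter 3: z = -0.3997 + -0.3268i, |z|^2 = 0.2665
Iter 4: z = -0.4690 + -0.0558i, |z|^2 = 0.2231
Iter 5: z = -0.3051 + -0.2647i, |z|^2 = 0.1632
Iter 6: z = -0.4989 + -0.1555i, |z|^2 = 0.2731
Iter 7: z = -0.2972 + -0.1618i, |z|^2 = 0.1145
Iter 8: z = -0.4598 + -0.2208i, |z|^2 = 0.2602
Iter 9: z = -0.3593 + -0.1139i, |z|^2 = 0.1421
Iter 10: z = -0.4059 + -0.2351i, |z|^2 = 0.2200
Iter 11: z = -0.4125 + -0.1261i, |z|^2 = 0.1861
Iter 12: z = -0.3677 + -0.2129i, |z|^2 = 0.1806
Iter 13: z = -0.4321 + -0.1604i, |z|^2 = 0.2125
Iter 14: z = -0.3610 + -0.1784i, |z|^2 = 0.1621
Iter 15: z = -0.4235 + -0.1882i, |z|^2 = 0.2148
Iter 16: z = -0.3781 + -0.1576i, |z|^2 = 0.1678
Iter 17: z = -0.4039 + -0.1978i, |z|^2 = 0.2023
Iter 18: z = -0.3980 + -0.1572i, |z|^2 = 0.1831
Iter 19: z = -0.3883 + -0.1919i, |z|^2 = 0.1876
Iter 20: z = -0.4080 + -0.1680i, |z|^2 = 0.1947
Iter 21: z = -0.3837 + -0.1799i, |z|^2 = 0.1796
Iter 22: z = -0.4071 + -0.1789i, |z|^2 = 0.1978
Iter 23: z = -0.3883 + -0.1713i, |z|^2 = 0.1801
Iter 24: z = -0.4006 + -0.1840i, |z|^2 = 0.1943
Did not escape in 25 iterations → in set

Answer: yes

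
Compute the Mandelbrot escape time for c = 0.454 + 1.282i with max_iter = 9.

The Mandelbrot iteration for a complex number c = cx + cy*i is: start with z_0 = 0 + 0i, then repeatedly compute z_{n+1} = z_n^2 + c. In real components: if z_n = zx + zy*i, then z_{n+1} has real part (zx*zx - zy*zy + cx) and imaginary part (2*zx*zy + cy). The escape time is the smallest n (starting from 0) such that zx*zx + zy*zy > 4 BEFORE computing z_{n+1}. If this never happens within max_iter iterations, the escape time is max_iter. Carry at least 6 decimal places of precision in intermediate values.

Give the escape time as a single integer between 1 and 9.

z_0 = 0 + 0i, c = 0.4540 + 1.2820i
Iter 1: z = 0.4540 + 1.2820i, |z|^2 = 1.8496
Iter 2: z = -0.9834 + 2.4461i, |z|^2 = 6.9503
Escaped at iteration 2

Answer: 2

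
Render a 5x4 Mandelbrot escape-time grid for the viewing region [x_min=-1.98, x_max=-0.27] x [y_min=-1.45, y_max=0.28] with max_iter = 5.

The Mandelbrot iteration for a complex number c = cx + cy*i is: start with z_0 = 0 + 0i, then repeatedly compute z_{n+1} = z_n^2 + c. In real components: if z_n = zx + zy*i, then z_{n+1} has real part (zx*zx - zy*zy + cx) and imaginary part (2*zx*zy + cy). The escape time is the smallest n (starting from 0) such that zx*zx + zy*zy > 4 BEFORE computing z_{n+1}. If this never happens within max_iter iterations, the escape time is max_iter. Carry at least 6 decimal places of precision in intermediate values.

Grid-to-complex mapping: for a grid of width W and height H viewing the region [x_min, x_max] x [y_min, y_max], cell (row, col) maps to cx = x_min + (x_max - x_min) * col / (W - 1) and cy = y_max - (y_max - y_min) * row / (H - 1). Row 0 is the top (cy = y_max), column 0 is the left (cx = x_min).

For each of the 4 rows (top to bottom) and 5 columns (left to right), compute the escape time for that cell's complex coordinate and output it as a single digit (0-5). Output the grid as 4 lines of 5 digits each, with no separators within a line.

(row=0, col=0): c = -1.9800 + 0.2800i → escape time 2
(row=0, col=1): c = -1.5525 + 0.2800i → escape time 5
(row=0, col=2): c = -1.1250 + 0.2800i → escape time 5
(row=0, col=3): c = -0.6975 + 0.2800i → escape time 5
(row=0, col=4): c = -0.2700 + 0.2800i → escape time 5
(row=1, col=0): c = -1.9800 + -0.2967i → escape time 1
(row=1, col=1): c = -1.5525 + -0.2967i → escape time 4
(row=1, col=2): c = -1.1250 + -0.2967i → escape time 5
(row=1, col=3): c = -0.6975 + -0.2967i → escape time 5
(row=1, col=4): c = -0.2700 + -0.2967i → escape time 5
(row=2, col=0): c = -1.9800 + -0.8733i → escape time 1
(row=2, col=1): c = -1.5525 + -0.8733i → escape time 3
(row=2, col=2): c = -1.1250 + -0.8733i → escape time 3
(row=2, col=3): c = -0.6975 + -0.8733i → escape time 4
(row=2, col=4): c = -0.2700 + -0.8733i → escape time 5
(row=3, col=0): c = -1.9800 + -1.4500i → escape time 1
(row=3, col=1): c = -1.5525 + -1.4500i → escape time 1
(row=3, col=2): c = -1.1250 + -1.4500i → escape time 2
(row=3, col=3): c = -0.6975 + -1.4500i → escape time 2
(row=3, col=4): c = -0.2700 + -1.4500i → escape time 2

Answer: 25555
14555
13345
11222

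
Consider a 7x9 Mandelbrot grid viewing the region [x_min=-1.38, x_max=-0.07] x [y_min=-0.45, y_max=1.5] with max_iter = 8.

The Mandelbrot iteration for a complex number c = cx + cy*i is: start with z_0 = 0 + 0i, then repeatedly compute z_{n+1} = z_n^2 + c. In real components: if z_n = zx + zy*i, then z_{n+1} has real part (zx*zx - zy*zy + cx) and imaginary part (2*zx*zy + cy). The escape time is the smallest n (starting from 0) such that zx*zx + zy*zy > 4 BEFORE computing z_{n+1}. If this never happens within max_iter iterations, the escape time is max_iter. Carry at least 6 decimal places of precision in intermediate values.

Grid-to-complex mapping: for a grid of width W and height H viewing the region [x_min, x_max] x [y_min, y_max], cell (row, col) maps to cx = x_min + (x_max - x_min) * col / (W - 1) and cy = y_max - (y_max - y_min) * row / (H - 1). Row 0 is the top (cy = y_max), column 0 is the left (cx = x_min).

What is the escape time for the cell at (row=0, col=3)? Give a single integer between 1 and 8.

Answer: 2

Derivation:
z_0 = 0 + 0i, c = -0.7250 + 1.5000i
Iter 1: z = -0.7250 + 1.5000i, |z|^2 = 2.7756
Iter 2: z = -2.4494 + -0.6750i, |z|^2 = 6.4551
Escaped at iteration 2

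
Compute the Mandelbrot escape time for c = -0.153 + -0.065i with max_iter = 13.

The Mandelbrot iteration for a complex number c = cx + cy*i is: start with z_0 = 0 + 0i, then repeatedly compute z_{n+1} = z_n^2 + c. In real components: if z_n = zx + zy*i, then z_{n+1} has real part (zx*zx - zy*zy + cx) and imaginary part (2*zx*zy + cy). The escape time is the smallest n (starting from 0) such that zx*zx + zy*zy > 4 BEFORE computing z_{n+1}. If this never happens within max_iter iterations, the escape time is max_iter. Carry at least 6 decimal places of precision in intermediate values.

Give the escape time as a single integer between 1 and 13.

z_0 = 0 + 0i, c = -0.1530 + -0.0650i
Iter 1: z = -0.1530 + -0.0650i, |z|^2 = 0.0276
Iter 2: z = -0.1338 + -0.0451i, |z|^2 = 0.0199
Iter 3: z = -0.1371 + -0.0529i, |z|^2 = 0.0216
Iter 4: z = -0.1370 + -0.0505i, |z|^2 = 0.0213
Iter 5: z = -0.1368 + -0.0512i, |z|^2 = 0.0213
Iter 6: z = -0.1369 + -0.0510i, |z|^2 = 0.0213
Iter 7: z = -0.1369 + -0.0510i, |z|^2 = 0.0213
Iter 8: z = -0.1369 + -0.0510i, |z|^2 = 0.0213
Iter 9: z = -0.1369 + -0.0510i, |z|^2 = 0.0213
Iter 10: z = -0.1369 + -0.0510i, |z|^2 = 0.0213
Iter 11: z = -0.1369 + -0.0510i, |z|^2 = 0.0213
Iter 12: z = -0.1369 + -0.0510i, |z|^2 = 0.0213

Answer: 13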